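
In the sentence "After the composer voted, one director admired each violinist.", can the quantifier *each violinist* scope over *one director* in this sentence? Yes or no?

Yes

The adjunct clause does not contain *each violinist*, which is the matrix object.
QR within a single clause is free, so the lower quantifier may take scope over the higher one.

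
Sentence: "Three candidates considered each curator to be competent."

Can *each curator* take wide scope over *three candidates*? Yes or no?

Yes

ECM infinitives lack a CP barrier, so *each curator* can QR over the matrix subject *three candidates*.
Ordinary QR to a clause-peripheral position gives the wide-scope LF for the lower DP.
The sentence is scopally ambiguous between *three candidates* > *each curator* and *each curator* > *three candidates*.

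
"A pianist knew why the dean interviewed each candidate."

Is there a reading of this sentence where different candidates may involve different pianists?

No

This is the *each candidate* > *a pianist* reading.
*each candidate* is embedded in the embedded question *why the dean interviewed each candidate*.
An indirect question is a wh-island; the filled [Spec,CP] blocks QR across the CP edge.
*each candidate* is confined to the island and cannot take scope over *a pianist*.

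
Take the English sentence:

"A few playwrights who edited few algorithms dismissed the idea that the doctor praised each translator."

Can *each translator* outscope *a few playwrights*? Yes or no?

No

*each translator* sits inside the complex NP *the idea that the doctor praised each translator*.
Since the clause is the complement of a nominal head, the CNPC blocks scope extraction.
The inverse ordering *each translator* > *a few playwrights* is therefore underivable.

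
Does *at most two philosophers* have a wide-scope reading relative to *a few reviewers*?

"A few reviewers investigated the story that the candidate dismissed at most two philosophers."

The DP *at most two philosophers* is contained in the complex NP *the story that the candidate dismissed at most two philosophers*.
A that-clause complement to a noun is an island; QR cannot cross the NP boundary.
*at most two philosophers* is confined to the island and cannot take scope over *a few reviewers*.

No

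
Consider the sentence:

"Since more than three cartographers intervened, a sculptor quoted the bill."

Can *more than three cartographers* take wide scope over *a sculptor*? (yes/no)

No

The DP *more than three cartographers* is contained in the adjunct clause *since more than three cartographers intervened*.
Adjunct clauses are scope islands: a quantifier inside an adjunct cannot raise into the matrix clause.
So the wide-scope reading for *more than three cartographers* is blocked.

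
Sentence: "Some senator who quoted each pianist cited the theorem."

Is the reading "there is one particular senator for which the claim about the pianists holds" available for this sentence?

Yes

The paraphrase describes the scope ordering *some senator* > *each pianist*.
Surface scope (*some senator* > *each pianist*) is always derivable; islands only block QR, not in-situ interpretation.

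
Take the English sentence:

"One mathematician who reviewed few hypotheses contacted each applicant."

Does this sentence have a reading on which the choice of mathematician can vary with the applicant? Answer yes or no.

Yes

This is the *each applicant* > *one mathematician* reading.
*each applicant* is a matrix argument; only *one mathematician* is modified by the relative clause *who reviewed few hypotheses*, so the RC island is irrelevant to the target quantifier.
With no island boundary between them, the object can take inverse scope over the subject via ordinary QR within the clause.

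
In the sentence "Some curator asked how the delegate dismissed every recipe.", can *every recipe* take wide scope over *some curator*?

No

*every recipe* sits inside the embedded question *how the delegate dismissed every recipe*.
Embedded questions are wh-islands: a quantifier inside an indirect question cannot QR into the matrix clause.
*every recipe* is confined to the island and cannot take scope over *some curator*.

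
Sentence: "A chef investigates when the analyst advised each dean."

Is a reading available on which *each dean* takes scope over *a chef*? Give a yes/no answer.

No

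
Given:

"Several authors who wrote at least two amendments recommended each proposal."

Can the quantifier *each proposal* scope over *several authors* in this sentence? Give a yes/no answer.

Although the sentence contains a relative clause (*who wrote at least two amendments*), *each proposal* is outside it, in the matrix VP.
Since no island is crossed, the inverse ordering is licensed alongside surface scope.
The sentence is scopally ambiguous between *several authors* > *each proposal* and *each proposal* > *several authors*.

Yes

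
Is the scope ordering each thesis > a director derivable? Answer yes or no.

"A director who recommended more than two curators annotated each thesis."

The RC *who recommended more than two curators* is an island, but *each thesis* is not inside it — it is the matrix object, a clausemate of *a director*.
QR within a single clause is free, so the lower quantifier may take scope over the higher one.

Yes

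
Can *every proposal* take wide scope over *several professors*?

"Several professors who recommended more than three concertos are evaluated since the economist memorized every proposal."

No

The target quantifier *every proposal* is part of the adjunct clause *since the economist memorized every proposal*.
The adjunct-island constraint bars QR out of an adverbial clause.
The inverse ordering *every proposal* > *several professors* is therefore underivable.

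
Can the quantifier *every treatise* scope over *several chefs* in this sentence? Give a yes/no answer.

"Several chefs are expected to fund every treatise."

Yes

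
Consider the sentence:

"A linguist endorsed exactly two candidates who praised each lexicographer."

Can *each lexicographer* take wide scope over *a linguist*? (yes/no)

*each lexicographer* occurs within the relative clause *who praised each lexicographer* modifying *exactly two candidates*.
Relative clauses are scope islands: a quantifier cannot QR out of a relative clause to take scope in the matrix clause.
So *each lexicographer* cannot raise high enough to outscope *a linguist*; only the surface ordering *a linguist* > *each lexicographer* is available.
(Only the surface reading survives: one fixed linguist with respect to all the relevant lexicographers.)

No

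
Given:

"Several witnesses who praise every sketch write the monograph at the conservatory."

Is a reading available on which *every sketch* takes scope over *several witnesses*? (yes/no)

No

The DP *every sketch* is contained in the relative clause *who praise every sketch*.
Relative clauses are scope islands: a quantifier cannot QR out of a relative clause to take scope in the matrix clause.
Hence only narrow scope for *every sketch* (under *several witnesses*) survives.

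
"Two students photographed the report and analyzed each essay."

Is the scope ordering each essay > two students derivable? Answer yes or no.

*each essay* occurs within one conjunct of the coordinate structure (*analyzed each essay*).
QR out of a conjunct would have to apply non-ATB, which the CSC forbids.
So the wide-scope reading for *each essay* is blocked.

No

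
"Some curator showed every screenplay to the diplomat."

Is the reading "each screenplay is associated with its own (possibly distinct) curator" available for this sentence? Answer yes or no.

Yes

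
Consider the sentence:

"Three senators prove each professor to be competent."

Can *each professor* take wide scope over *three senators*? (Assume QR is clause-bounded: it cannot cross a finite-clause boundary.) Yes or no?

Yes

This is an ECM construction: *each professor* is the infinitival subject, Case-marked by the matrix verb, and the infinitive is transparent for QR.
Nothing blocks QR of the lower DP to a position above the higher one, so inverse scope is available.
The sentence is scopally ambiguous between *three senators* > *each professor* and *each professor* > *three senators*.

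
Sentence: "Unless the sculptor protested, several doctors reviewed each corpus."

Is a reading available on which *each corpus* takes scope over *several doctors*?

*each corpus* is a matrix argument; the adjunct is an island but the target quantifier is outside it.
Since no island is crossed, the inverse ordering is licensed alongside surface scope.
The sentence is scopally ambiguous between *several doctors* > *each corpus* and *each corpus* > *several doctors*.

Yes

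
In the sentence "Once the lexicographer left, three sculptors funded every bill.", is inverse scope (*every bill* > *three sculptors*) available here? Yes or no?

Yes

The adjunct island is irrelevant here — *every bill* and *three sculptors* are both in the matrix clause.
No island intervenes, so both surface and inverse scope are derivable.
So *every bill* > *three sculptors* is among the available readings.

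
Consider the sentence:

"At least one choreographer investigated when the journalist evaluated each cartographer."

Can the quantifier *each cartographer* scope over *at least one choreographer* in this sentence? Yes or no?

No

*each cartographer* occurs within the embedded question *when the journalist evaluated each cartographer*.
QR across an interrogative CP boundary is ruled out as a wh-island violation.
There is no licit LF on which *each cartographer* c-commands *at least one choreographer*.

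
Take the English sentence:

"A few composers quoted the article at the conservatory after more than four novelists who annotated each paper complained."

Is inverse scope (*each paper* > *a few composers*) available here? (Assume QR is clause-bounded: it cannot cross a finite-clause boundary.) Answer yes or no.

No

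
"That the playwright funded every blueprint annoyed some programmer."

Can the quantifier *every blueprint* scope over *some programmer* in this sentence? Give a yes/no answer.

No

The target quantifier *every blueprint* is part of the sentential subject *that the playwright funded every blueprint*.
The Sentential Subject Constraint rules out raising the quantifier out of the that-clause subject.
*every blueprint* > *some programmer* would require crossing that boundary, which is illicit.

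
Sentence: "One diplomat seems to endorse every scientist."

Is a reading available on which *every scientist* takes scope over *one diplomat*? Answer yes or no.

*every scientist* is the object of the infinitival complement of a raising predicate; raising infinitives are transparent for QR, so the two DPs are in effect clausemates.
With no island boundary between them, the object can take inverse scope over the subject via ordinary QR within the clause.

Yes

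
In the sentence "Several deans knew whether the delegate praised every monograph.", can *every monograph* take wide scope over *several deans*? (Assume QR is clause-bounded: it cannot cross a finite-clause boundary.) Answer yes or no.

No

Structurally, *every monograph* is inside the embedded question *whether the delegate praised every monograph*.
QR across an interrogative CP boundary is ruled out as a wh-island violation.
There is no licit LF on which *every monograph* c-commands *several deans*.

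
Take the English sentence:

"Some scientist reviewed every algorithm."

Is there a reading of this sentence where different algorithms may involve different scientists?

That reading corresponds to *every algorithm* > *some scientist*.
*every algorithm* and *some scientist* are in the same minimal clause.
Clause-internal QR can adjoin the lower DP above the subject, yielding the inverse reading.
Both orderings are possible: *some scientist* > *every algorithm* and *every algorithm* > *some scientist*.

Yes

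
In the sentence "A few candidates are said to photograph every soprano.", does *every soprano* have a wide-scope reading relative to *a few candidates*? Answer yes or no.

Yes

Raising constructions are monoclausal for scope purposes; *every soprano* is not separated from *a few candidates* by any island.
QR within a single clause is free, so the lower quantifier may take scope over the higher one.
The sentence is scopally ambiguous between *a few candidates* > *every soprano* and *every soprano* > *a few candidates*.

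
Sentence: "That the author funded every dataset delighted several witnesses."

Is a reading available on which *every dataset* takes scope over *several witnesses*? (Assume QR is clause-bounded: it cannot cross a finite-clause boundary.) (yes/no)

No

The DP *every dataset* is contained in the sentential subject *that the author funded every dataset*.
Subjects — clausal subjects included — are islands for extraction, and QR is no exception.
*every dataset* > *several witnesses* would require crossing that boundary, which is illicit.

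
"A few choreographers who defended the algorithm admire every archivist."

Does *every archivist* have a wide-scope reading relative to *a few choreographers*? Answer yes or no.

Yes

Although the sentence contains a relative clause (*who defended the algorithm*), *every archivist* is outside it, in the matrix VP.
QR within a single clause is free, so the lower quantifier may take scope over the higher one.
So *every archivist* > *a few choreographers* is among the available readings.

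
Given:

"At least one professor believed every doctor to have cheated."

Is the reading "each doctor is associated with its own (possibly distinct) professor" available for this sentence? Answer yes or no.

That reading corresponds to *every doctor* > *at least one professor*.
The ECM infinitive is scope-transparent — *every doctor* is free to raise above *at least one professor*.
QR within a single clause is free, so the lower quantifier may take scope over the higher one.

Yes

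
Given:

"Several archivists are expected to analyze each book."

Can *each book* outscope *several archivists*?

Yes

The matrix predicate is a raising verb, whose infinitival complement is not a scope island — *each book* can QR into the matrix clause.
Ordinary QR to a clause-peripheral position gives the wide-scope LF for the lower DP.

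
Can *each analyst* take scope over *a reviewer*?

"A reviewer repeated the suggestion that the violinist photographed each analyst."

No

Structurally, *each analyst* is inside the complex NP *the suggestion that the violinist photographed each analyst*.
Since the clause is the complement of a nominal head, the CNPC blocks scope extraction.
So *each analyst* cannot raise high enough to outscope *a reviewer*; only the surface ordering *a reviewer* > *each analyst* is available.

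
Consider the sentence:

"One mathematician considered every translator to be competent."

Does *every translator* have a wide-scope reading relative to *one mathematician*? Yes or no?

Yes

ECM infinitives lack a CP barrier, so *every translator* can QR over the matrix subject *one mathematician*.
Clause-internal QR can adjoin the lower DP above the subject, yielding the inverse reading.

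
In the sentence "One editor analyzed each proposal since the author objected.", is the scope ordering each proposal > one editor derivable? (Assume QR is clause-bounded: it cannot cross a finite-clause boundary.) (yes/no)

The adjunct clause does not contain *each proposal*, which is the matrix object.
With no island boundary between them, the object can take inverse scope over the subject via ordinary QR within the clause.

Yes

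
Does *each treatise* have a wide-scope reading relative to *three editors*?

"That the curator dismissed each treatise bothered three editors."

*each treatise* sits inside the sentential subject *that the curator dismissed each treatise*.
Subjects — clausal subjects included — are islands for extraction, and QR is no exception.
So *each treatise* cannot raise to a position above *three editors*.

No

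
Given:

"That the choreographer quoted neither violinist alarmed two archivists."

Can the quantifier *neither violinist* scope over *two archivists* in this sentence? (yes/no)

No

The target quantifier *neither violinist* is part of the sentential subject *that the choreographer quoted neither violinist*.
Subjects — clausal subjects included — are islands for extraction, and QR is no exception.
So *neither violinist* cannot raise to a position above *two archivists*.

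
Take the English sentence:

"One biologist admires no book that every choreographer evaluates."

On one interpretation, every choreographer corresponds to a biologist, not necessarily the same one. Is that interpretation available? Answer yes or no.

No

This is the *every choreographer* > *one biologist* reading.
The DP *every choreographer* is contained in the relative clause *that every choreographer evaluates* modifying *no book*.
A relative clause is a scope island — quantifier raising cannot cross its boundary.
*every choreographer* is confined to the island and cannot take scope over *one biologist*.
(Only the surface reading survives: one fixed biologist with respect to all the relevant choreographers.)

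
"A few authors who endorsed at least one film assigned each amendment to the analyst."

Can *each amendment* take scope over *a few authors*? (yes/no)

Yes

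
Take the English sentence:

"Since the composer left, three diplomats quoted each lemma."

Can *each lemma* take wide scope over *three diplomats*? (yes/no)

Yes

Neither queried DP is inside the adjunct, so the adjunct-island constraint does not apply.
With no island boundary between them, the object can take inverse scope over the subject via ordinary QR within the clause.
The sentence is scopally ambiguous between *three diplomats* > *each lemma* and *each lemma* > *three diplomats*.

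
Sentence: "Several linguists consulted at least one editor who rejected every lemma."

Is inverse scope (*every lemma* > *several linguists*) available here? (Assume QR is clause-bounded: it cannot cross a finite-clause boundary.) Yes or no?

*every lemma* occurs within the relative clause *who rejected every lemma* modifying *at least one editor*.
Quantifiers inside a relative clause are trapped there; the RC boundary blocks QR.
Hence only narrow scope for *every lemma* (under *several linguists*) survives.

No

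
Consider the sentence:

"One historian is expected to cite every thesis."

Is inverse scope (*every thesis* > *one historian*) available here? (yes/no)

Infinitival complements of raising predicates do not block QR; *every thesis* and *one historian* are effectively clausemates.
Ordinary QR to a clause-peripheral position gives the wide-scope LF for the lower DP.

Yes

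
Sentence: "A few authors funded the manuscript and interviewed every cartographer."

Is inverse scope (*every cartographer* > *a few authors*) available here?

*every cartographer* is embedded in one conjunct of the coordinate structure (*interviewed every cartographer*).
Asymmetric QR out of one conjunct violates the Coordinate Structure Constraint.
*every cartographer* > *a few authors* would require crossing that boundary, which is illicit.

No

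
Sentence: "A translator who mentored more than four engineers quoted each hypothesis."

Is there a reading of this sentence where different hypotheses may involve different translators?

That reading corresponds to *each hypothesis* > *a translator*.
The RC *who mentored more than four engineers* is an island, but *each hypothesis* is not inside it — it is the matrix object, a clausemate of *a translator*.
No island intervenes, so both surface and inverse scope are derivable.
Both orderings are possible: *a translator* > *each hypothesis* and *each hypothesis* > *a translator*.

Yes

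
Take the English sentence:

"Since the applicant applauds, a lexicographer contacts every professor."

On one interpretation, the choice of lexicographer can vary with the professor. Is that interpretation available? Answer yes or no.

Yes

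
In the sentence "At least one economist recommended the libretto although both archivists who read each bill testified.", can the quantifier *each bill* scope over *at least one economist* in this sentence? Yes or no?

No

*each bill* occurs within the relative clause *who read each bill*, which is itself inside the adjunct *although both archivists who read each bill testified*.
The quantifier would have to escape first the RC and then the adjunct — two independent island violations.
*each bill* is confined to the island and cannot take scope over *at least one economist*.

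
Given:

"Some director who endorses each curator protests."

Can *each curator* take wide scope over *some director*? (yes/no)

*each curator* occurs within the relative clause *who endorses each curator*.
A relative clause is a scope island — quantifier raising cannot cross its boundary.
Hence only narrow scope for *each curator* (under *some director*) survives.
(Only the surface reading survives: one fixed director with respect to all the relevant curators.)

No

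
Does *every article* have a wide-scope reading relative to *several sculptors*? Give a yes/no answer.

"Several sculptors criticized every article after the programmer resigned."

Yes

*every article* is a matrix argument; the adjunct is an island but the target quantifier is outside it.
Ordinary QR to a clause-peripheral position gives the wide-scope LF for the lower DP.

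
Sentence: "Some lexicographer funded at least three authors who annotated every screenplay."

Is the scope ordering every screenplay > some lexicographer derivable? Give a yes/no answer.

No

The DP *every screenplay* is contained in the relative clause *who annotated every screenplay* modifying *at least three authors*.
A relative clause is a scope island — quantifier raising cannot cross its boundary.
So the wide-scope reading for *every screenplay* is blocked.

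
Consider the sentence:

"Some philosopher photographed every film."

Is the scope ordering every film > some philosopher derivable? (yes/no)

*every film* is the matrix object and *some philosopher* the matrix subject; the two are clausemates.
Nothing blocks QR of the lower DP to a position above the higher one, so inverse scope is available.

Yes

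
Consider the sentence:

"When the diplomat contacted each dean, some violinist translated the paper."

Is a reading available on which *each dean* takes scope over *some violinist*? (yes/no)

*each dean* sits inside the adjunct clause *when the diplomat contacted each dean*.
Scope out of an adjunct clause is unavailable: QR respects the adjunct-island constraint.
*each dean* is confined to the island and cannot take scope over *some violinist*.

No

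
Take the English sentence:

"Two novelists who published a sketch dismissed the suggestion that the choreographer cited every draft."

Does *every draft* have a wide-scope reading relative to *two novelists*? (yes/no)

*every draft* is embedded in the complex NP *the suggestion that the choreographer cited every draft*.
Noun-complement clauses are scope islands (the Complex NP Constraint): a quantifier inside one cannot scope into the matrix.
So *every draft* cannot raise high enough to outscope *two novelists*; only the surface ordering *two novelists* > *every draft* is available.

No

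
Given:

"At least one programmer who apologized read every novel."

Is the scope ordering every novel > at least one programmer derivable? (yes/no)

Yes

Although the sentence contains a relative clause (*who apologized*), *every novel* is outside it, in the matrix VP.
Since no island is crossed, the inverse ordering is licensed alongside surface scope.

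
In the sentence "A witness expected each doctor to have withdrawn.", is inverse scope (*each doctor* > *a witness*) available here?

Yes

*each doctor* is an ECM subject; ECM complements are not islands, and the embedded quantifier may take matrix scope.
QR within a single clause is free, so the lower quantifier may take scope over the higher one.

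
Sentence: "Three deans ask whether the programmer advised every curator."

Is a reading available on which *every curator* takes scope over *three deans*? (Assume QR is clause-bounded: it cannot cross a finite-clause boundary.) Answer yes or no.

No

Structurally, *every curator* is inside the embedded question *whether the programmer advised every curator*.
QR across an interrogative CP boundary is ruled out as a wh-island violation.
So the wide-scope reading for *every curator* is blocked.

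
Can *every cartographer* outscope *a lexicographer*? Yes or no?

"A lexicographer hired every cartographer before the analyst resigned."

Yes

Although there is an adjunct clause, *every cartographer* is in the main clause, not inside the adjunct.
Since no island is crossed, the inverse ordering is licensed alongside surface scope.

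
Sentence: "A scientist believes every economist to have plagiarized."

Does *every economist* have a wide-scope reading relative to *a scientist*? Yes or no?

*every economist* is the subject of an ECM infinitive — the infinitival complement of an ECM verb is not a scope island, so *every economist* can raise into the matrix clause.
QR within a single clause is free, so the lower quantifier may take scope over the higher one.

Yes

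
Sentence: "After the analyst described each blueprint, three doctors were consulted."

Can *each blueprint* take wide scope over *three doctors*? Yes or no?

*each blueprint* occurs within the adjunct clause *after the analyst described each blueprint*.
Adjuncts are opaque for quantifier raising; a quantifier in an adjunct stays inside it.
So *each blueprint* cannot raise to a position above *three doctors*.

No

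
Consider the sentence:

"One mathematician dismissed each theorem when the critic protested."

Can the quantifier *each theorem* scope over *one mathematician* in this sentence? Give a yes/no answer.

Although there is an adjunct clause, *each theorem* is in the main clause, not inside the adjunct.
Since no island is crossed, the inverse ordering is licensed alongside surface scope.

Yes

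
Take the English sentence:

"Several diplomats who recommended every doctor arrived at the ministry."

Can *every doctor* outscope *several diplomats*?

No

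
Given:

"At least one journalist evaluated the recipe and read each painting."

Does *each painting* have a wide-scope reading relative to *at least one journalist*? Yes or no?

Structurally, *each painting* is inside one conjunct of the coordinate structure (*read each painting*).
The Coordinate Structure Constraint blocks movement (including QR) out of a single conjunct.
So *each painting* cannot raise to a position above *at least one journalist*.

No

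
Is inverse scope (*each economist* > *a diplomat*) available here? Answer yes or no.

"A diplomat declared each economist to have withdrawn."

This is an ECM construction: *each economist* is the infinitival subject, Case-marked by the matrix verb, and the infinitive is transparent for QR.
QR within a single clause is free, so the lower quantifier may take scope over the higher one.

Yes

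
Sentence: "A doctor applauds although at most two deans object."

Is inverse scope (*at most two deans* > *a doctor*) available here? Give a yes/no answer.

No

*at most two deans* occurs within the adjunct clause *although at most two deans object*.
Since the clause is an adjunct (not a complement), the Adjunct Condition blocks QR across its edge.
So the wide-scope reading for *at most two deans* is blocked.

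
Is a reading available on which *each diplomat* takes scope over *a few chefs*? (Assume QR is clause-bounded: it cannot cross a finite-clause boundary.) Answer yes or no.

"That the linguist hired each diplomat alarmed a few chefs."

Structurally, *each diplomat* is inside the sentential subject *that the linguist hired each diplomat*.
The Sentential Subject Constraint rules out raising the quantifier out of the that-clause subject.
So the wide-scope reading for *each diplomat* is blocked.

No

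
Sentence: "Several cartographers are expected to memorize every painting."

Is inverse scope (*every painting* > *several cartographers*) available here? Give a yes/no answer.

The matrix predicate is a raising verb, whose infinitival complement is not a scope island — *every painting* can QR into the matrix clause.
With no island boundary between them, the object can take inverse scope over the subject via ordinary QR within the clause.

Yes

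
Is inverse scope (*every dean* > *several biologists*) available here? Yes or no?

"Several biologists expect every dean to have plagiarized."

Yes

*every dean* is an ECM subject; ECM complements are not islands, and the embedded quantifier may take matrix scope.
With no island boundary between them, the object can take inverse scope over the subject via ordinary QR within the clause.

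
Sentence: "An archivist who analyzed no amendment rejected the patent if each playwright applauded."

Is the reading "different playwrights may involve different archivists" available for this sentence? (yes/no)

No

The paraphrase describes the scope ordering *each playwright* > *an archivist*.
*each playwright* is embedded in the adjunct clause *if each playwright applauded*.
Adjunct clauses are scope islands: a quantifier inside an adjunct cannot raise into the matrix clause.
So *each playwright* cannot raise high enough to outscope *an archivist*; only the surface ordering *an archivist* > *each playwright* is available.
(Only the surface reading survives: one fixed archivist with respect to all the relevant playwrights.)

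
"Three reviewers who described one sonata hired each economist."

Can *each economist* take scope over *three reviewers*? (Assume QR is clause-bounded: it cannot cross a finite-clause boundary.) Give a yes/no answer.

Yes

*each economist* is a matrix argument; only *three reviewers* is modified by the relative clause *who described one sonata*, so the RC island is irrelevant to the target quantifier.
With no island boundary between them, the object can take inverse scope over the subject via ordinary QR within the clause.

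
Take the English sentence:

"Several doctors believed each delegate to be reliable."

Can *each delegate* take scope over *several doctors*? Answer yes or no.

Yes

The ECM infinitive is scope-transparent — *each delegate* is free to raise above *several doctors*.
Clause-internal QR can adjoin the lower DP above the subject, yielding the inverse reading.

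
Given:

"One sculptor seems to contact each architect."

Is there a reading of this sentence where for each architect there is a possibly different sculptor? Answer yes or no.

Yes

The paraphrase describes the scope ordering *each architect* > *one sculptor*.
Raising constructions are monoclausal for scope purposes; *each architect* is not separated from *one sculptor* by any island.
Since no island is crossed, the inverse ordering is licensed alongside surface scope.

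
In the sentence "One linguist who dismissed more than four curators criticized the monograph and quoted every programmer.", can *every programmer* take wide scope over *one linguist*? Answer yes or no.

*every programmer* is embedded in one conjunct of the coordinate structure (*quoted every programmer*).
Coordinate structures are islands for non-across-the-board movement, QR included.
Hence only narrow scope for *every programmer* (under *one linguist*) survives.

No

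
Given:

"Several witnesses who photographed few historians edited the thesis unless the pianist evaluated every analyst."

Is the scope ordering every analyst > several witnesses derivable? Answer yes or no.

No

*every analyst* is embedded in the adjunct clause *unless the pianist evaluated every analyst*.
Adjuncts are opaque for quantifier raising; a quantifier in an adjunct stays inside it.
So the wide-scope reading for *every analyst* is blocked.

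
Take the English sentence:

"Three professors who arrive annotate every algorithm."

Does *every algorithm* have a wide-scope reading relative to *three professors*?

Although the sentence contains a relative clause (*who arrive*), *every algorithm* is outside it, in the matrix VP.
No island intervenes, so both surface and inverse scope are derivable.

Yes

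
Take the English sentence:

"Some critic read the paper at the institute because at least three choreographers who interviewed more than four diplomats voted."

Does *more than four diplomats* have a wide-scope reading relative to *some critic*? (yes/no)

Structurally, *more than four diplomats* is inside the relative clause *who interviewed more than four diplomats*, which is itself inside the adjunct *because at least three choreographers who interviewed more than four diplomats voted*.
Both the relative clause and the enclosing adjunct are scope islands; QR cannot cross either.
*more than four diplomats* is confined to the island and cannot take scope over *some critic*.

No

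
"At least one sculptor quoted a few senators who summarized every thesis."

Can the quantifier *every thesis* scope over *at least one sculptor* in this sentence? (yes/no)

No

The DP *every thesis* is contained in the relative clause *who summarized every thesis* modifying *a few senators*.
Relative clauses are scope islands: a quantifier cannot QR out of a relative clause to take scope in the matrix clause.
So *every thesis* cannot raise high enough to outscope *at least one sculptor*; only the surface ordering *at least one sculptor* > *every thesis* is available.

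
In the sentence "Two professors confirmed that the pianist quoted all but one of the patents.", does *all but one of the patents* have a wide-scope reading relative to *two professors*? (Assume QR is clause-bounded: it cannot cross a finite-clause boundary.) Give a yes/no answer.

No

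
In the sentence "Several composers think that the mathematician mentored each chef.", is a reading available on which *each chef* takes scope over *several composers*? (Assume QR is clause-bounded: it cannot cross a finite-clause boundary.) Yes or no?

Structurally, *each chef* is inside the finite complement clause *that the mathematician mentored each chef*.
Under clause-bounded QR, a quantifier in an embedded finite clause cannot raise into the matrix clause.
So *each chef* cannot raise to a position above *several composers*.

No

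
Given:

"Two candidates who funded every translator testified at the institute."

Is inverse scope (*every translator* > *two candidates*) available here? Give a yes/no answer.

No

Structurally, *every translator* is inside the relative clause *who funded every translator*.
QR out of a relative clause is ruled out by the relative-clause island constraint.
Hence only narrow scope for *every translator* (under *two candidates*) survives.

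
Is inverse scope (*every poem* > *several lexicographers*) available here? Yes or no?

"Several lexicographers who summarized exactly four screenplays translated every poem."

Yes

The RC *who summarized exactly four screenplays* is an island, but *every poem* is not inside it — it is the matrix object, a clausemate of *several lexicographers*.
Nothing blocks QR of the lower DP to a position above the higher one, so inverse scope is available.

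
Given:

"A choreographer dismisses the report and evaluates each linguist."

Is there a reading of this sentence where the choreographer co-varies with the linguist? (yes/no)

This is the *each linguist* > *a choreographer* reading.
The DP *each linguist* is contained in one conjunct of the coordinate structure (*evaluates each linguist*).
The Coordinate Structure Constraint blocks movement (including QR) out of a single conjunct.
So *each linguist* cannot raise to a position above *a choreographer*.

No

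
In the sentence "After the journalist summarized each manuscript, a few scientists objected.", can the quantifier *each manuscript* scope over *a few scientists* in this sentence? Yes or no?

*each manuscript* occurs within the adjunct clause *after the journalist summarized each manuscript*.
Adjunct clauses are scope islands: a quantifier inside an adjunct cannot raise into the matrix clause.
*each manuscript* is confined to the island and cannot take scope over *a few scientists*.

No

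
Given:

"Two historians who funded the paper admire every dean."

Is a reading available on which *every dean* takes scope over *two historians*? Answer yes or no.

Yes

The relative clause *who funded the paper* modifies *two historians*, but *every dean* is not inside that relative clause — it is an argument of the matrix verb.
Clause-internal QR can adjoin the lower DP above the subject, yielding the inverse reading.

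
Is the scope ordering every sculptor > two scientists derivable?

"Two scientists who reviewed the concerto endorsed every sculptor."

Yes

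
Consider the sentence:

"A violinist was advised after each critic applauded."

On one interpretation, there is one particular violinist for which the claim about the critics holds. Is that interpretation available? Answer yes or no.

Yes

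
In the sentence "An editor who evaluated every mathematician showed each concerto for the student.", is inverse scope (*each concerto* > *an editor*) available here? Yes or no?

Yes

The relative clause *who evaluated every mathematician* modifies *an editor*, but *each concerto* is not inside that relative clause — it is an argument of the matrix verb.
QR within a single clause is free, so the lower quantifier may take scope over the higher one.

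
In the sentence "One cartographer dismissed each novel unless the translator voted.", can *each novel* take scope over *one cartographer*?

Although there is an adjunct clause, *each novel* is in the main clause, not inside the adjunct.
Since no island is crossed, the inverse ordering is licensed alongside surface scope.

Yes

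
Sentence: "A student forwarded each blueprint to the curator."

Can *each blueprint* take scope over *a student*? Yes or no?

Yes

*a student* and *each blueprint* are co-arguments of the matrix verb, with nothing but a clause-internal boundary between them.
Since no island is crossed, the inverse ordering is licensed alongside surface scope.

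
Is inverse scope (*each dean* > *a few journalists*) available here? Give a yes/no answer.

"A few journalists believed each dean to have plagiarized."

Yes

*each dean* is the subject of an ECM infinitive — the infinitival complement of an ECM verb is not a scope island, so *each dean* can raise into the matrix clause.
QR within a single clause is free, so the lower quantifier may take scope over the higher one.
The sentence is scopally ambiguous between *a few journalists* > *each dean* and *each dean* > *a few journalists*.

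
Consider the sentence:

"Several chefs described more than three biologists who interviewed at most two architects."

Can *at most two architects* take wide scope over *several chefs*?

No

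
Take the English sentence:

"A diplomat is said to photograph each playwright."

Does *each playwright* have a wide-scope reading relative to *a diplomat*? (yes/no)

*each playwright* is inside a raising infinitive, which is transparent to QR (no CP barrier), so it behaves as a matrix argument.
QR within a single clause is free, so the lower quantifier may take scope over the higher one.

Yes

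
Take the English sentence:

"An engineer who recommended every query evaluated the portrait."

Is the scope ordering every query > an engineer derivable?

No

Structurally, *every query* is inside the relative clause *who recommended every query*.
Quantifiers inside a relative clause are trapped there; the RC boundary blocks QR.
So *every query* cannot raise to a position above *an engineer*.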